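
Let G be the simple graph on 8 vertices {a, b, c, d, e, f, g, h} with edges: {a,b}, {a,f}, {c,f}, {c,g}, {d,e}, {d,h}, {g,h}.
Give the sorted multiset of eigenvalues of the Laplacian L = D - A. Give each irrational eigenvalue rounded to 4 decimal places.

[0, 0.1522, 0.5858, 1.2346, 2, 2.7654, 3.4142, 3.8478]

Each diagonal entry of L is the vertex degree and each off-diagonal entry is -1 where an edge is present, 0 otherwise; in the order [a, b, c, d, e, f, g, h] the diagonal is [2, 1, 2, 2, 1, 2, 2, 2]. L is symmetric positive semidefinite, so every eigenvalue is real and nonnegative.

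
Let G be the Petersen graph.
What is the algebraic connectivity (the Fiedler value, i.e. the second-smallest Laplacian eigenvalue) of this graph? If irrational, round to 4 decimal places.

The graph has 10 vertices and degree multiset [3, 3, 3, 3, 3, 3, 3, 3, 3, 3]; D is the diagonal matrix of degrees and L = D - A. Computing the eigenvalues of L and sorting gives [0, 2, 2, 2, 2, 2, 5, 5, 5, 5]. The Fiedler value lambda_2 = 2 is strictly positive, so the graph is connected. By the matrix-tree theorem the graph has (1/10) * product of the nonzero eigenvalues = 2000 spanning trees.

2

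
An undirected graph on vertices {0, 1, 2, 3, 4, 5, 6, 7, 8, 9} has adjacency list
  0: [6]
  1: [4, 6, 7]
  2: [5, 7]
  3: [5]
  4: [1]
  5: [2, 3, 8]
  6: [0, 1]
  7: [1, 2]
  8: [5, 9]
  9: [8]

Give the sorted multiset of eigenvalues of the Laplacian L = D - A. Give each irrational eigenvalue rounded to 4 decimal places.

[0, 0.1277, 0.5188, 0.6297, 1, 2, 2.3111, 2.7968, 4.1701, 4.4458]

Reading degrees in the order [0, 1, 2, 3, 4, 5, 6, 7, 8, 9] gives [1, 3, 2, 1, 1, 3, 2, 2, 2, 1]; set D = diag(1, 3, 2, 1, 1, 3, 2, 2, 2, 1) and form L = D - A. Diagonalising L (or applying a numerical eigensolver to the 10x10 matrix) gives the spectrum above. The largest eigenvalue, 4.4458, is at most the vertex count 10. By the matrix-tree theorem the graph has (1/10) * product of the nonzero eigenvalues = 1 spanning tree.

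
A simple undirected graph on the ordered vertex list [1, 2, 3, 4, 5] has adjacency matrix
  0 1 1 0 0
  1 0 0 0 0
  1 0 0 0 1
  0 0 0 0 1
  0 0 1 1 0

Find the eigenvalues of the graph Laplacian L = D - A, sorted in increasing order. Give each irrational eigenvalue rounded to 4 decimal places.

Each diagonal entry of L is the vertex degree and each off-diagonal entry is -1 where an edge is present, 0 otherwise; in the order [1, 2, 3, 4, 5] the diagonal is [2, 1, 2, 1, 2]. L is symmetric positive semidefinite, so every eigenvalue is real and nonnegative. The single zero eigenvalue shows the graph is connected.

[0, 0.3820, 1.3820, 2.6180, 3.6180]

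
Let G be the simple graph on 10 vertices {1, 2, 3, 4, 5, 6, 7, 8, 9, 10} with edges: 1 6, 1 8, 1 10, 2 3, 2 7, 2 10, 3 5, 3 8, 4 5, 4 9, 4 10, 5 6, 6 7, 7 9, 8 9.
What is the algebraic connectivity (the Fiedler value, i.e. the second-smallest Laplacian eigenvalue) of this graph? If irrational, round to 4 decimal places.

2

Reading degrees in the order [1, 2, 3, 4, 5, 6, 7, 8, 9, 10] gives [3, 3, 3, 3, 3, 3, 3, 3, 3, 3]; set D = diag(3, 3, 3, 3, 3, 3, 3, 3, 3, 3) and form L = D - A. The smallest Laplacian eigenvalue is always 0. The next one, lambda_2 = 2, measures how hard the graph is to disconnect: larger values mean better connectivity. By the matrix-tree theorem the graph has (1/10) * product of the nonzero eigenvalues = 2000 spanning trees.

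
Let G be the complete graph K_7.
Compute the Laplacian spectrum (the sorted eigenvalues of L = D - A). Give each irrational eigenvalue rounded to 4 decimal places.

The graph has 7 vertices and degree multiset [6, 6, 6, 6, 6, 6, 6]; D is the diagonal matrix of degrees and L = D - A. Since every row of L sums to 0, the all-ones vector is in the kernel and 0 is an eigenvalue. By the matrix-tree theorem the graph has (1/7) * product of the nonzero eigenvalues = 16807 spanning trees.

[0, 7, 7, 7, 7, 7, 7]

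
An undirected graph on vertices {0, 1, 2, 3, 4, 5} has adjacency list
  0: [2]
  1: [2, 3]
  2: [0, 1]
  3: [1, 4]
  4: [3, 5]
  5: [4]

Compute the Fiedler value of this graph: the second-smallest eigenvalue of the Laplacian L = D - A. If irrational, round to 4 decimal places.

Each diagonal entry of L is the vertex degree and each off-diagonal entry is -1 where an edge is present, 0 otherwise; in the order [0, 1, 2, 3, 4, 5] the diagonal is [1, 2, 2, 2, 2, 1]. The smallest Laplacian eigenvalue is always 0. The next one, lambda_2 = 0.2679, measures how hard the graph is to disconnect: larger values mean better connectivity. By the matrix-tree theorem the graph has (1/6) * product of the nonzero eigenvalues = 1 spanning tree.

0.2679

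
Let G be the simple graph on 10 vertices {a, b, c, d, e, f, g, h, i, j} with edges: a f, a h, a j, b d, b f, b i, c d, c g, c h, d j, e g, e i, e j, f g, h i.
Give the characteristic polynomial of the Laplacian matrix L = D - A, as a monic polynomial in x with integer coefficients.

x^10 - 30x^9 + 390x^8 - 2880x^7 + 13305x^6 - 39882x^5 + 77640x^4 - 94800x^3 + 66000x^2 - 20000x

Each diagonal entry of L is the vertex degree and each off-diagonal entry is -1 where an edge is present, 0 otherwise; in the order [a, b, c, d, e, f, g, h, i, j] the diagonal is [3, 3, 3, 3, 3, 3, 3, 3, 3, 3]. The eigenvalues of L are [0, 2, 2, 2, 2, 2, 5, 5, 5, 5]; the characteristic polynomial is the product of (x - lambda_i), which multiplies out to x^10 - 30x^9 + 390x^8 - 2880x^7 + 13305x^6 - 39882x^5 + 77640x^4 - 94800x^3 + 66000x^2 - 20000x. The constant term is 0 because L is singular (the all-ones vector lies in its kernel). The largest eigenvalue, 5, is at most the vertex count 10. By the matrix-tree theorem the graph has (1/10) * product of the nonzero eigenvalues = 2000 spanning trees.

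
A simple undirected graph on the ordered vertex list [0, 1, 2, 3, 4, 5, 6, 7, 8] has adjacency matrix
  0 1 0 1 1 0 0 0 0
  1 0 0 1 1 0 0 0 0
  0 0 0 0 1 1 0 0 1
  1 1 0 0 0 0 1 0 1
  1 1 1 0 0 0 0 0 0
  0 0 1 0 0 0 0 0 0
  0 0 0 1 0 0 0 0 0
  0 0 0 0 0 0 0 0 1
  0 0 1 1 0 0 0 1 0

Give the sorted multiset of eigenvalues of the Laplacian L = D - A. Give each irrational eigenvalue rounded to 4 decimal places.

Reading degrees in the order [0, 1, 2, 3, 4, 5, 6, 7, 8] gives [3, 3, 3, 4, 3, 1, 1, 1, 3]; set D = diag(3, 3, 3, 4, 3, 1, 1, 1, 3) and form L = D - A. L is symmetric positive semidefinite, so every eigenvalue is real and nonnegative. The largest eigenvalue, 5.4495, is at most the vertex count 9.

[0, 0.5505, 0.6571, 1, 2.5293, 3, 4, 4.8136, 5.4495]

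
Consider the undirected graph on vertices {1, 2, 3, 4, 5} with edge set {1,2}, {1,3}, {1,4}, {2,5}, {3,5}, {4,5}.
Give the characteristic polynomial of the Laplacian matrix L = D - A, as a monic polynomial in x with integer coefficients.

x^5 - 12x^4 + 51x^3 - 92x^2 + 60x

Each diagonal entry of L is the vertex degree and each off-diagonal entry is -1 where an edge is present, 0 otherwise; in the order [1, 2, 3, 4, 5] the diagonal is [3, 2, 2, 2, 3]. L has integer entries, so p(x) = det(xI - L) has integer coefficients. Expanding the determinant yields x^5 - 12x^4 + 51x^3 - 92x^2 + 60x. The coefficient of x^4 equals -trace(L) = -12, matching the sum of degrees. The largest eigenvalue, 5, is at most the vertex count 5.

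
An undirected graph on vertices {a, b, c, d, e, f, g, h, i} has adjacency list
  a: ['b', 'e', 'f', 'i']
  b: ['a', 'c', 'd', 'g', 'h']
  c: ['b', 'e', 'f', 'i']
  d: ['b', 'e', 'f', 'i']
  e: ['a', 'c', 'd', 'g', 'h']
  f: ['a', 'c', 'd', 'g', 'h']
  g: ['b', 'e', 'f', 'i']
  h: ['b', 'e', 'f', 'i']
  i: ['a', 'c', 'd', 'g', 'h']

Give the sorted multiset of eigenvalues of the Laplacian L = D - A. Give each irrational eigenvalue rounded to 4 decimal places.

Reading degrees in the order [a, b, c, d, e, f, g, h, i] gives [4, 5, 4, 4, 5, 5, 4, 4, 5]; set D = diag(4, 5, 4, 4, 5, 5, 4, 4, 5) and form L = D - A. The multiplicity of 0 as a Laplacian eigenvalue equals the number of connected components. There is one zero in the spectrum, matching the 1 component. The eigenvalues sum to 40, which equals trace(L) = 2|E|.

[0, 4, 4, 4, 4, 5, 5, 5, 9]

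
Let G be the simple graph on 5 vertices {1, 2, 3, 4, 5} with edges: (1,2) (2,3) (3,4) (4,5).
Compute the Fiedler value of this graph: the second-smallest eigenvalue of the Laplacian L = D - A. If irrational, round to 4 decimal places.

Reading degrees in the order [1, 2, 3, 4, 5] gives [1, 2, 2, 2, 1]; set D = diag(1, 2, 2, 2, 1) and form L = D - A. Computing the eigenvalues of L and sorting gives [0, 0.3820, 1.3820, 2.6180, 3.6180]. The Fiedler value lambda_2 = 0.3820 is strictly positive, so the graph is connected. The largest eigenvalue, 3.6180, is at most the vertex count 5. There is one zero in the spectrum, matching the 1 component.

0.3820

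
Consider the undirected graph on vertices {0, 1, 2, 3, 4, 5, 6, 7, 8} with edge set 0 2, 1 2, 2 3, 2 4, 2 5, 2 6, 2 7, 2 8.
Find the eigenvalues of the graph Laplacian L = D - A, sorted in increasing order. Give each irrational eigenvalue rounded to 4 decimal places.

With the vertex order [0, 1, 2, 3, 4, 5, 6, 7, 8], the degrees are [1, 1, 8, 1, 1, 1, 1, 1, 1], giving D = diag(1, 1, 8, 1, 1, 1, 1, 1, 1) and L = D - A. Since every row of L sums to 0, the all-ones vector is in the kernel and 0 is an eigenvalue. The largest eigenvalue, 9, is at most the vertex count 9.

[0, 1, 1, 1, 1, 1, 1, 1, 9]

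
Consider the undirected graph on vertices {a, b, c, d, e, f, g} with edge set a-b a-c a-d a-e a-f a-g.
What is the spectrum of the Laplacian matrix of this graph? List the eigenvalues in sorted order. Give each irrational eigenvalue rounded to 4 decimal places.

[0, 1, 1, 1, 1, 1, 7]

Each diagonal entry of L is the vertex degree and each off-diagonal entry is -1 where an edge is present, 0 otherwise; in the order [a, b, c, d, e, f, g] the diagonal is [6, 1, 1, 1, 1, 1, 1]. Since every row of L sums to 0, the all-ones vector is in the kernel and 0 is an eigenvalue. The eigenvalues sum to 12, which equals trace(L) = 2|E|. By the matrix-tree theorem the graph has (1/7) * product of the nonzero eigenvalues = 1 spanning tree.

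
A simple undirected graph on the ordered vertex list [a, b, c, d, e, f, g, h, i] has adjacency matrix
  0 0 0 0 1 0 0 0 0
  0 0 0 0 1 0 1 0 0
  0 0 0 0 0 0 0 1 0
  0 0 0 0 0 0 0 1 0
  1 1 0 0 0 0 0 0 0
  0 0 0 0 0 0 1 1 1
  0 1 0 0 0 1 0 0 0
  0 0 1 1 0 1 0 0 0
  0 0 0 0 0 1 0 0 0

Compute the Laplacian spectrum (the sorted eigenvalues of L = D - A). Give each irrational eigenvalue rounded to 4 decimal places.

[0, 0.1627, 0.5321, 1, 1, 2.0892, 3, 3.5723, 4.6437]

Reading degrees in the order [a, b, c, d, e, f, g, h, i] gives [1, 2, 1, 1, 2, 3, 2, 3, 1]; set D = diag(1, 2, 1, 1, 2, 3, 2, 3, 1) and form L = D - A. L is symmetric positive semidefinite, so every eigenvalue is real and nonnegative. The single zero eigenvalue shows the graph is connected. By the matrix-tree theorem the graph has (1/9) * product of the nonzero eigenvalues = 1 spanning tree.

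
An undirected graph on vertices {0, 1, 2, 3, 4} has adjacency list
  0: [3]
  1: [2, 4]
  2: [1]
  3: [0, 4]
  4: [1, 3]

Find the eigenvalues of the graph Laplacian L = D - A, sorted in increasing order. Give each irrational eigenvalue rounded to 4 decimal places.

[0, 0.3820, 1.3820, 2.6180, 3.6180]

Reading degrees in the order [0, 1, 2, 3, 4] gives [1, 2, 1, 2, 2]; set D = diag(1, 2, 1, 2, 2) and form L = D - A. L is symmetric positive semidefinite, so every eigenvalue is real and nonnegative. The single zero eigenvalue shows the graph is connected. There is one zero in the spectrum, matching the 1 component. By the matrix-tree theorem the graph has (1/5) * product of the nonzero eigenvalues = 1 spanning tree.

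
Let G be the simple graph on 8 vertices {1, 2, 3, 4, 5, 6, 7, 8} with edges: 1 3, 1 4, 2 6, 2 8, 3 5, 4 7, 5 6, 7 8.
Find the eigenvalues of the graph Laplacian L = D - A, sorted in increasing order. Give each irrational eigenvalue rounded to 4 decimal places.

Each diagonal entry of L is the vertex degree and each off-diagonal entry is -1 where an edge is present, 0 otherwise; in the order [1, 2, 3, 4, 5, 6, 7, 8] the diagonal is [2, 2, 2, 2, 2, 2, 2, 2]. Diagonalising L (or applying a numerical eigensolver to the 8x8 matrix) gives the spectrum above. The single zero eigenvalue shows the graph is connected. There is one zero in the spectrum, matching the 1 component. By the matrix-tree theorem the graph has (1/8) * product of the nonzero eigenvalues = 8 spanning trees.

[0, 0.5858, 0.5858, 2, 2, 3.4142, 3.4142, 4]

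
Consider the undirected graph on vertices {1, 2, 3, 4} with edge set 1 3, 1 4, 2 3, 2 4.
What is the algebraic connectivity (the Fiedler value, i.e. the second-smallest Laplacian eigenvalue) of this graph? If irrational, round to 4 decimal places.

2

Reading degrees in the order [1, 2, 3, 4] gives [2, 2, 2, 2]; set D = diag(2, 2, 2, 2) and form L = D - A. The sorted Laplacian eigenvalues are [0, 2, 2, 4]; the algebraic connectivity is the second entry, 2. The eigenvalues sum to 8, which equals trace(L) = 2|E|.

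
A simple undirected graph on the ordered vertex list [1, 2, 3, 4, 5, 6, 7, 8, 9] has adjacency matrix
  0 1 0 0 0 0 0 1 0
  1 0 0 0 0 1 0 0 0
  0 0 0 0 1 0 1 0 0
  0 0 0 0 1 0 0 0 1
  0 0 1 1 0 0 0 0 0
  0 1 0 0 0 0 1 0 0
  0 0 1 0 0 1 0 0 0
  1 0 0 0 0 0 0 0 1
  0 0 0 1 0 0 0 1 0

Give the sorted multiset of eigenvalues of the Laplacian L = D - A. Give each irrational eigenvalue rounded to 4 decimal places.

[0, 0.4679, 0.4679, 1.6527, 1.6527, 3, 3, 3.8794, 3.8794]

Reading degrees in the order [1, 2, 3, 4, 5, 6, 7, 8, 9] gives [2, 2, 2, 2, 2, 2, 2, 2, 2]; set D = diag(2, 2, 2, 2, 2, 2, 2, 2, 2) and form L = D - A. The multiplicity of 0 as a Laplacian eigenvalue equals the number of connected components. The largest eigenvalue, 3.8794, is at most the vertex count 9. There is one zero in the spectrum, matching the 1 component.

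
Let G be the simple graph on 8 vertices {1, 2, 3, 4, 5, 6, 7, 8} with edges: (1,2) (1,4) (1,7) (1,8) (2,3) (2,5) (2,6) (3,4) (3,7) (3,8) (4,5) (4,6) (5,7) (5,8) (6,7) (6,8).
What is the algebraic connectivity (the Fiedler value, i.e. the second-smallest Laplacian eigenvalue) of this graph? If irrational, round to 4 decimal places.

4

Reading degrees in the order [1, 2, 3, 4, 5, 6, 7, 8] gives [4, 4, 4, 4, 4, 4, 4, 4]; set D = diag(4, 4, 4, 4, 4, 4, 4, 4) and form L = D - A. Computing the eigenvalues of L and sorting gives [0, 4, 4, 4, 4, 4, 4, 8]. The Fiedler value lambda_2 = 4 is strictly positive, so the graph is connected. By the matrix-tree theorem the graph has (1/8) * product of the nonzero eigenvalues = 4096 spanning trees. There is one zero in the spectrum, matching the 1 component.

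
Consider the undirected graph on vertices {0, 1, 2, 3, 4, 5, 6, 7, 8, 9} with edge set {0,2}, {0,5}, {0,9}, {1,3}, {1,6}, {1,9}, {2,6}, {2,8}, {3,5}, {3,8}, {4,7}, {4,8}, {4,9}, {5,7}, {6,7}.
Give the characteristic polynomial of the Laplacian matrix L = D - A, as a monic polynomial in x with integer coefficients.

x^10 - 30x^9 + 390x^8 - 2880x^7 + 13305x^6 - 39882x^5 + 77640x^4 - 94800x^3 + 66000x^2 - 20000x

Each diagonal entry of L is the vertex degree and each off-diagonal entry is -1 where an edge is present, 0 otherwise; in the order [0, 1, 2, 3, 4, 5, 6, 7, 8, 9] the diagonal is [3, 3, 3, 3, 3, 3, 3, 3, 3, 3]. L has integer entries, so p(x) = det(xI - L) has integer coefficients. Expanding the determinant yields x^10 - 30x^9 + 390x^8 - 2880x^7 + 13305x^6 - 39882x^5 + 77640x^4 - 94800x^3 + 66000x^2 - 20000x. Since p(0) = det(-L) = 0, x divides p(x).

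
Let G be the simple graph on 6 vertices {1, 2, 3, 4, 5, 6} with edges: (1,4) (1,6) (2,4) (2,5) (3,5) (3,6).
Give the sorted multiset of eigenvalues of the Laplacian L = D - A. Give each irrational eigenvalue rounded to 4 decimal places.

[0, 1, 1, 3, 3, 4]

Reading degrees in the order [1, 2, 3, 4, 5, 6] gives [2, 2, 2, 2, 2, 2]; set D = diag(2, 2, 2, 2, 2, 2) and form L = D - A. Diagonalising L (or applying a numerical eigensolver to the 6x6 matrix) gives the spectrum above. The single zero eigenvalue shows the graph is connected. By the matrix-tree theorem the graph has (1/6) * product of the nonzero eigenvalues = 6 spanning trees.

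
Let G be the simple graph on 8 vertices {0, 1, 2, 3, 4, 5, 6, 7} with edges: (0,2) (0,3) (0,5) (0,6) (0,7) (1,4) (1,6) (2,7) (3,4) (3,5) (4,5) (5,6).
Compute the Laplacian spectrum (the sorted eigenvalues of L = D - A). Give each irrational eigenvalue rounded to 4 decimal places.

[0, 0.7467, 1.9238, 2.7064, 3, 4.1648, 5.2682, 6.1900]

Reading degrees in the order [0, 1, 2, 3, 4, 5, 6, 7] gives [5, 2, 2, 3, 3, 4, 3, 2]; set D = diag(5, 2, 2, 3, 3, 4, 3, 2) and form L = D - A. Since every row of L sums to 0, the all-ones vector is in the kernel and 0 is an eigenvalue. The single zero eigenvalue shows the graph is connected.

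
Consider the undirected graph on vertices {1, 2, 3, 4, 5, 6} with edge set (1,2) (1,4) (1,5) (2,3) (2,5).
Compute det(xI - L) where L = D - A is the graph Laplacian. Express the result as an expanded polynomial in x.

Reading degrees in the order [1, 2, 3, 4, 5, 6] gives [3, 3, 1, 1, 2, 0]; set D = diag(3, 3, 1, 1, 2, 0) and form L = D - A. L has integer entries, so p(x) = det(xI - L) has integer coefficients. Expanding the determinant yields x^6 - 10x^5 + 33x^4 - 40x^3 + 15x^2. Since p(0) = det(-L) = 0, x divides p(x). There are 2 zeros in the spectrum, matching the 2 components.

x^6 - 10x^5 + 33x^4 - 40x^3 + 15x^2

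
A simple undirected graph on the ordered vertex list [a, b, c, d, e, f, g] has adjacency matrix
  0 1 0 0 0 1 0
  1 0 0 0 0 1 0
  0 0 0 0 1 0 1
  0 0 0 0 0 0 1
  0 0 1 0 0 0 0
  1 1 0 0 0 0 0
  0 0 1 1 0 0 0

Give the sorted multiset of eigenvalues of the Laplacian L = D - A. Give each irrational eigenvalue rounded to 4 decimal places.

With the vertex order [a, b, c, d, e, f, g], the degrees are [2, 2, 2, 1, 1, 2, 2], giving D = diag(2, 2, 2, 1, 1, 2, 2) and L = D - A. L is symmetric positive semidefinite, so every eigenvalue is real and nonnegative. The 2 zero eigenvalues correspond to the 2 connected components.

[0, 0, 0.5858, 2, 3, 3, 3.4142]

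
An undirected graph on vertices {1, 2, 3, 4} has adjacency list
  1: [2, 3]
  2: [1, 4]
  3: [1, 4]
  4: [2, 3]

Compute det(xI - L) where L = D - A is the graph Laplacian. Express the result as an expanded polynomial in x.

x^4 - 8x^3 + 20x^2 - 16x

With the vertex order [1, 2, 3, 4], the degrees are [2, 2, 2, 2], giving D = diag(2, 2, 2, 2) and L = D - A. Computing det(xI - L) by cofactor expansion (or equivalently via sum-over-permutations) gives x^4 - 8x^3 + 20x^2 - 16x. Since p(0) = det(-L) = 0, x divides p(x). By the matrix-tree theorem the graph has (1/4) * product of the nonzero eigenvalues = 4 spanning trees.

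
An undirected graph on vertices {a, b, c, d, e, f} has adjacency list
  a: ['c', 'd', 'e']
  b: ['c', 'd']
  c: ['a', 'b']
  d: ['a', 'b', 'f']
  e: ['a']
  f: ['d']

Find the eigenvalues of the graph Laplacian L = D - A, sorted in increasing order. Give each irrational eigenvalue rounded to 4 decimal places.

With the vertex order [a, b, c, d, e, f], the degrees are [3, 2, 2, 3, 1, 1], giving D = diag(3, 2, 2, 3, 1, 1) and L = D - A. The multiplicity of 0 as a Laplacian eigenvalue equals the number of connected components. By the matrix-tree theorem the graph has (1/6) * product of the nonzero eigenvalues = 4 spanning trees. The largest eigenvalue, 4.8136, is at most the vertex count 6.

[0, 0.6571, 1, 2.5293, 3, 4.8136]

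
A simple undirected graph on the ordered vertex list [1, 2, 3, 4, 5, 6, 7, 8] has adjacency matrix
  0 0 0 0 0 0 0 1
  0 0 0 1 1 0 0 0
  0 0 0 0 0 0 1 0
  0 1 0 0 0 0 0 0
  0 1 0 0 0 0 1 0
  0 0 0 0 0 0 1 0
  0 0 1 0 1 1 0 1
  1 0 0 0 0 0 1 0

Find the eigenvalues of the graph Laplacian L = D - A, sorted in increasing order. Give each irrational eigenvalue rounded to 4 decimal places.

[0, 0.2538, 0.5472, 1, 1.4689, 2.4066, 3.1504, 5.1732]

Each diagonal entry of L is the vertex degree and each off-diagonal entry is -1 where an edge is present, 0 otherwise; in the order [1, 2, 3, 4, 5, 6, 7, 8] the diagonal is [1, 2, 1, 1, 2, 1, 4, 2]. Since every row of L sums to 0, the all-ones vector is in the kernel and 0 is an eigenvalue. The single zero eigenvalue shows the graph is connected. The eigenvalues sum to 14, which equals trace(L) = 2|E|. By the matrix-tree theorem the graph has (1/8) * product of the nonzero eigenvalues = 1 spanning tree.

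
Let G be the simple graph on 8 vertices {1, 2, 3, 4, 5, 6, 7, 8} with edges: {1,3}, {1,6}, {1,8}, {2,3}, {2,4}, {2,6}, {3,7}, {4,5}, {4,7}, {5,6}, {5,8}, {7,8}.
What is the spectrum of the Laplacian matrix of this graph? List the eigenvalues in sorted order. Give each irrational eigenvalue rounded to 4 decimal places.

With the vertex order [1, 2, 3, 4, 5, 6, 7, 8], the degrees are [3, 3, 3, 3, 3, 3, 3, 3], giving D = diag(3, 3, 3, 3, 3, 3, 3, 3) and L = D - A. Diagonalising L (or applying a numerical eigensolver to the 8x8 matrix) gives the spectrum above. The largest eigenvalue, 6, is at most the vertex count 8.

[0, 2, 2, 2, 4, 4, 4, 6]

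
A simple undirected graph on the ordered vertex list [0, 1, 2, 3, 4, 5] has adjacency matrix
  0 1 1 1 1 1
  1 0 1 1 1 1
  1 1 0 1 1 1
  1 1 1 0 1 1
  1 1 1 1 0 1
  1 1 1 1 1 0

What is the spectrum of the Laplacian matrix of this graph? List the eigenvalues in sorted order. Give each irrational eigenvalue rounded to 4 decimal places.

With the vertex order [0, 1, 2, 3, 4, 5], the degrees are [5, 5, 5, 5, 5, 5], giving D = diag(5, 5, 5, 5, 5, 5) and L = D - A. Since every row of L sums to 0, the all-ones vector is in the kernel and 0 is an eigenvalue.

[0, 6, 6, 6, 6, 6]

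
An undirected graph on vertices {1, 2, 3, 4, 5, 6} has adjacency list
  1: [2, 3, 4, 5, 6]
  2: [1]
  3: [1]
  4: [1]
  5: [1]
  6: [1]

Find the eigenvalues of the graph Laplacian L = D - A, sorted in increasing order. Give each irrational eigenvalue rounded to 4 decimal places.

With the vertex order [1, 2, 3, 4, 5, 6], the degrees are [5, 1, 1, 1, 1, 1], giving D = diag(5, 1, 1, 1, 1, 1) and L = D - A. Diagonalising L (or applying a numerical eigensolver to the 6x6 matrix) gives the spectrum above. The single zero eigenvalue shows the graph is connected.

[0, 1, 1, 1, 1, 6]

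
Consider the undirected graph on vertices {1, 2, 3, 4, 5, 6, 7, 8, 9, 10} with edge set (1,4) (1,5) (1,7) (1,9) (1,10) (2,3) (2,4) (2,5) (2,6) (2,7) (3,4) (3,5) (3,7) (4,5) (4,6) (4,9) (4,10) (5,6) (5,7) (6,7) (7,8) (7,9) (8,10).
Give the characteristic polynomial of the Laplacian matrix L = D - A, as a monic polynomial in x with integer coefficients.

x^10 - 46x^9 + 916x^8 - 10342x^7 + 72784x^6 - 330200x^5 + 962554x^4 - 1731882x^3 + 1736940x^2 - 735120x

Each diagonal entry of L is the vertex degree and each off-diagonal entry is -1 where an edge is present, 0 otherwise; in the order [1, 2, 3, 4, 5, 6, 7, 8, 9, 10] the diagonal is [5, 5, 4, 7, 6, 4, 7, 2, 3, 3]. L has integer entries, so p(x) = det(xI - L) has integer coefficients. Expanding the determinant yields x^10 - 46x^9 + 916x^8 - 10342x^7 + 72784x^6 - 330200x^5 + 962554x^4 - 1731882x^3 + 1736940x^2 - 735120x. The constant term is 0 because L is singular (the all-ones vector lies in its kernel). By the matrix-tree theorem the graph has (1/10) * product of the nonzero eigenvalues = 73512 spanning trees. The eigenvalues sum to 46, which equals trace(L) = 2|E|.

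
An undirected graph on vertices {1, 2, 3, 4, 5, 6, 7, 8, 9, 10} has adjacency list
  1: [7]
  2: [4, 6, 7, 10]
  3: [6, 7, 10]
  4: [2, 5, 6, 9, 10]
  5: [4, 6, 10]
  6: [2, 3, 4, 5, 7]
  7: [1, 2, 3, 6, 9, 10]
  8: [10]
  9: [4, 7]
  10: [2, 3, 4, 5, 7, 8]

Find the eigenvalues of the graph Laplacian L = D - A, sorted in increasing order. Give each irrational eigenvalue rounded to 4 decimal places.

[0, 0.8167, 1.0467, 1.9309, 2.6734, 3.5245, 5.4892, 5.7687, 6.7623, 7.9875]

Reading degrees in the order [1, 2, 3, 4, 5, 6, 7, 8, 9, 10] gives [1, 4, 3, 5, 3, 5, 6, 1, 2, 6]; set D = diag(1, 4, 3, 5, 3, 5, 6, 1, 2, 6) and form L = D - A. Since every row of L sums to 0, the all-ones vector is in the kernel and 0 is an eigenvalue. The largest eigenvalue, 7.9875, is at most the vertex count 10. The eigenvalues sum to 36, which equals trace(L) = 2|E|.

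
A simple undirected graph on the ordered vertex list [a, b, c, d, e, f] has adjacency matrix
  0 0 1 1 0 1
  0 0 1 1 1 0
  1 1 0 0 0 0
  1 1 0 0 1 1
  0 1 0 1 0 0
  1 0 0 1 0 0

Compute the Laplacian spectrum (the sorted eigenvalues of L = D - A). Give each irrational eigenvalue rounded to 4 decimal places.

[0, 1.3820, 1.6972, 3.6180, 4, 5.3028]

With the vertex order [a, b, c, d, e, f], the degrees are [3, 3, 2, 4, 2, 2], giving D = diag(3, 3, 2, 4, 2, 2) and L = D - A. Diagonalising L (or applying a numerical eigensolver to the 6x6 matrix) gives the spectrum above. There is one zero in the spectrum, matching the 1 component.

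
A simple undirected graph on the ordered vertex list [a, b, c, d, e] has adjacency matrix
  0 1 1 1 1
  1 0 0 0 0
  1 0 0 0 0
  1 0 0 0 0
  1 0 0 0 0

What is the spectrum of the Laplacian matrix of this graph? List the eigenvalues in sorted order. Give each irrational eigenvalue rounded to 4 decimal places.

Each diagonal entry of L is the vertex degree and each off-diagonal entry is -1 where an edge is present, 0 otherwise; in the order [a, b, c, d, e] the diagonal is [4, 1, 1, 1, 1]. L is symmetric positive semidefinite, so every eigenvalue is real and nonnegative. The eigenvalues sum to 8, which equals trace(L) = 2|E|.

[0, 1, 1, 1, 5]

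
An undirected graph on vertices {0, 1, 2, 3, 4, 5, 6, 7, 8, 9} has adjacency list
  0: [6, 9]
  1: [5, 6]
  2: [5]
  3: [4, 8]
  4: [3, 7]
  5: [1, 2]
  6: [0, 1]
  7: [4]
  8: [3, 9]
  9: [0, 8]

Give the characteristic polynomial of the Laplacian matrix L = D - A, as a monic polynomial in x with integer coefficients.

With the vertex order [0, 1, 2, 3, 4, 5, 6, 7, 8, 9], the degrees are [2, 2, 1, 2, 2, 2, 2, 1, 2, 2], giving D = diag(2, 2, 1, 2, 2, 2, 2, 1, 2, 2) and L = D - A. Computing det(xI - L) by cofactor expansion (or equivalently via sum-over-permutations) gives x^10 - 18x^9 + 136x^8 - 560x^7 + 1365x^6 - 2002x^5 + 1716x^4 - 792x^3 + 165x^2 - 10x. The constant term is 0 because L is singular (the all-ones vector lies in its kernel). The eigenvalues sum to 18, which equals trace(L) = 2|E|. There is one zero in the spectrum, matching the 1 component.

x^10 - 18x^9 + 136x^8 - 560x^7 + 1365x^6 - 2002x^5 + 1716x^4 - 792x^3 + 165x^2 - 10x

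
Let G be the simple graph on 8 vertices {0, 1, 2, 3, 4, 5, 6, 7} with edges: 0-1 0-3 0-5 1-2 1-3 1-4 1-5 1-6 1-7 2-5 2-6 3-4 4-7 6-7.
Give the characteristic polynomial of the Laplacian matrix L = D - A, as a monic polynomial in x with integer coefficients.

Each diagonal entry of L is the vertex degree and each off-diagonal entry is -1 where an edge is present, 0 otherwise; in the order [0, 1, 2, 3, 4, 5, 6, 7] the diagonal is [3, 7, 3, 3, 3, 3, 3, 3]. Computing det(xI - L) by cofactor expansion (or equivalently via sum-over-permutations) gives x^8 - 28x^7 + 322x^6 - 1974x^5 + 6965x^4 - 14126x^3 + 15225x^2 - 6728x. Since p(0) = det(-L) = 0, x divides p(x). By the matrix-tree theorem the graph has (1/8) * product of the nonzero eigenvalues = 841 spanning trees.

x^8 - 28x^7 + 322x^6 - 1974x^5 + 6965x^4 - 14126x^3 + 15225x^2 - 6728x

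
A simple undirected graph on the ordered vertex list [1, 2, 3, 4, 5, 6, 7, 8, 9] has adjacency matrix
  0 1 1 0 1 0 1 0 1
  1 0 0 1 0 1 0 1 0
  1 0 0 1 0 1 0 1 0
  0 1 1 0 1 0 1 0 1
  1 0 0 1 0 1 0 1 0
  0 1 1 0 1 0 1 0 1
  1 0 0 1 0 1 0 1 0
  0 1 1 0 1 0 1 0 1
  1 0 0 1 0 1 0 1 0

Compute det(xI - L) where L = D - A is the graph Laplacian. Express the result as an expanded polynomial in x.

x^9 - 40x^8 + 690x^7 - 6720x^6 + 40485x^5 - 154704x^4 + 366560x^3 - 492800x^2 + 288000x

With the vertex order [1, 2, 3, 4, 5, 6, 7, 8, 9], the degrees are [5, 4, 4, 5, 4, 5, 4, 5, 4], giving D = diag(5, 4, 4, 5, 4, 5, 4, 5, 4) and L = D - A. The eigenvalues of L are [0, 4, 4, 4, 4, 5, 5, 5, 9]; the characteristic polynomial is the product of (x - lambda_i), which multiplies out to x^9 - 40x^8 + 690x^7 - 6720x^6 + 40485x^5 - 154704x^4 + 366560x^3 - 492800x^2 + 288000x. Since p(0) = det(-L) = 0, x divides p(x). There is one zero in the spectrum, matching the 1 component. By the matrix-tree theorem the graph has (1/9) * product of the nonzero eigenvalues = 32000 spanning trees.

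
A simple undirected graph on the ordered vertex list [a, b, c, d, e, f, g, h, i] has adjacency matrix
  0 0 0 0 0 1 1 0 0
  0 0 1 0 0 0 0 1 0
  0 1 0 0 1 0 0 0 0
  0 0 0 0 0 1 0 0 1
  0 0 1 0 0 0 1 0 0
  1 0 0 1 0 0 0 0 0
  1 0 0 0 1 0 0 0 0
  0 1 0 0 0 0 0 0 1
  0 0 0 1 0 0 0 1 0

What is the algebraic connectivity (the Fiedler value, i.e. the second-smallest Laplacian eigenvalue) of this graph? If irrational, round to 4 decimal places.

0.4679

Each diagonal entry of L is the vertex degree and each off-diagonal entry is -1 where an edge is present, 0 otherwise; in the order [a, b, c, d, e, f, g, h, i] the diagonal is [2, 2, 2, 2, 2, 2, 2, 2, 2]. Computing the eigenvalues of L and sorting gives [0, 0.4679, 0.4679, 1.6527, 1.6527, 3, 3, 3.8794, 3.8794]. The Fiedler value lambda_2 = 0.4679 is strictly positive, so the graph is connected. By the matrix-tree theorem the graph has (1/9) * product of the nonzero eigenvalues = 9 spanning trees. The eigenvalues sum to 18, which equals trace(L) = 2|E|.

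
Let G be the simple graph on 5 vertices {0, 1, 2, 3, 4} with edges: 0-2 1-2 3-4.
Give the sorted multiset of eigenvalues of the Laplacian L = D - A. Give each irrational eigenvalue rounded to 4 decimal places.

[0, 0, 1, 2, 3]

Each diagonal entry of L is the vertex degree and each off-diagonal entry is -1 where an edge is present, 0 otherwise; in the order [0, 1, 2, 3, 4] the diagonal is [1, 1, 2, 1, 1]. Since every row of L sums to 0, the all-ones vector is in the kernel and 0 is an eigenvalue. The 2 zero eigenvalues correspond to the 2 connected components. The eigenvalues sum to 6, which equals trace(L) = 2|E|. There are 2 zeros in the spectrum, matching the 2 components.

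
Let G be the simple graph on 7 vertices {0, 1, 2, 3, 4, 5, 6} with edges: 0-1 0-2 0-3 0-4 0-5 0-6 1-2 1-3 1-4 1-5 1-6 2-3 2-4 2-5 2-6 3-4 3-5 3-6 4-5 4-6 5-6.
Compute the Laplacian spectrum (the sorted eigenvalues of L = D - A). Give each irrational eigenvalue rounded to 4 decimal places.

[0, 7, 7, 7, 7, 7, 7]

Reading degrees in the order [0, 1, 2, 3, 4, 5, 6] gives [6, 6, 6, 6, 6, 6, 6]; set D = diag(6, 6, 6, 6, 6, 6, 6) and form L = D - A. Diagonalising L (or applying a numerical eigensolver to the 7x7 matrix) gives the spectrum above. By the matrix-tree theorem the graph has (1/7) * product of the nonzero eigenvalues = 16807 spanning trees.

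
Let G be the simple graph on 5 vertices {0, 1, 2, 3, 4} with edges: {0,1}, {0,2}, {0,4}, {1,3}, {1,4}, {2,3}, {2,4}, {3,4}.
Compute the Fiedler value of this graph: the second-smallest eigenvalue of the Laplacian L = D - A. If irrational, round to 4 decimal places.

3

Reading degrees in the order [0, 1, 2, 3, 4] gives [3, 3, 3, 3, 4]; set D = diag(3, 3, 3, 3, 4) and form L = D - A. The sorted Laplacian eigenvalues are [0, 3, 3, 5, 5]; the algebraic connectivity is the second entry, 3. By the matrix-tree theorem the graph has (1/5) * product of the nonzero eigenvalues = 45 spanning trees.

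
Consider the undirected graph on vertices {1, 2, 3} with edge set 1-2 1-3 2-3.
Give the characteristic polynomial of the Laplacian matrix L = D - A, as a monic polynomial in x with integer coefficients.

x^3 - 6x^2 + 9x

Each diagonal entry of L is the vertex degree and each off-diagonal entry is -1 where an edge is present, 0 otherwise; in the order [1, 2, 3] the diagonal is [2, 2, 2]. Computing det(xI - L) by cofactor expansion (or equivalently via sum-over-permutations) gives x^3 - 6x^2 + 9x. Since p(0) = det(-L) = 0, x divides p(x). There is one zero in the spectrum, matching the 1 component.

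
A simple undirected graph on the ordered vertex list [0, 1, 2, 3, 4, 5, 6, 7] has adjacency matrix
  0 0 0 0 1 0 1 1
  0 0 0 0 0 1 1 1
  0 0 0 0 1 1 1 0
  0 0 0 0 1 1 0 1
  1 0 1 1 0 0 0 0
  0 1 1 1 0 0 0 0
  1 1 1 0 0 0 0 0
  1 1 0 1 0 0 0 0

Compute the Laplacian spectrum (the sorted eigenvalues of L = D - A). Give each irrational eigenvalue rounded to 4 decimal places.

[0, 2, 2, 2, 4, 4, 4, 6]

Each diagonal entry of L is the vertex degree and each off-diagonal entry is -1 where an edge is present, 0 otherwise; in the order [0, 1, 2, 3, 4, 5, 6, 7] the diagonal is [3, 3, 3, 3, 3, 3, 3, 3]. The multiplicity of 0 as a Laplacian eigenvalue equals the number of connected components. The single zero eigenvalue shows the graph is connected. By the matrix-tree theorem the graph has (1/8) * product of the nonzero eigenvalues = 384 spanning trees.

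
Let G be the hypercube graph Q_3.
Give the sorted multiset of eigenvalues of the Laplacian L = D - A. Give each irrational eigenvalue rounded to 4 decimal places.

[0, 2, 2, 2, 4, 4, 4, 6]

The graph has 8 vertices and degree multiset [3, 3, 3, 3, 3, 3, 3, 3]; D is the diagonal matrix of degrees and L = D - A. L is symmetric positive semidefinite, so every eigenvalue is real and nonnegative. The single zero eigenvalue shows the graph is connected.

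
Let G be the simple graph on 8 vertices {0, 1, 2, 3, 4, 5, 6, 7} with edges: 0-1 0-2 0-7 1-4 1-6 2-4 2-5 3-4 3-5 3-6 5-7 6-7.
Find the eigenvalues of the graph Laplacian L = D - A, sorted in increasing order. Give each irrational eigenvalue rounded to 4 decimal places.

[0, 2, 2, 2, 4, 4, 4, 6]

Each diagonal entry of L is the vertex degree and each off-diagonal entry is -1 where an edge is present, 0 otherwise; in the order [0, 1, 2, 3, 4, 5, 6, 7] the diagonal is [3, 3, 3, 3, 3, 3, 3, 3]. The multiplicity of 0 as a Laplacian eigenvalue equals the number of connected components. The single zero eigenvalue shows the graph is connected.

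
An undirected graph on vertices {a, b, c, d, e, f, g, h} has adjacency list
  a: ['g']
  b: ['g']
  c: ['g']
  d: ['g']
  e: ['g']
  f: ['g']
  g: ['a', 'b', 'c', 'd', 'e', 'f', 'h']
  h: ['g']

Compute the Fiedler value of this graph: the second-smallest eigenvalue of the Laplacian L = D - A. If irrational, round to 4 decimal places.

With the vertex order [a, b, c, d, e, f, g, h], the degrees are [1, 1, 1, 1, 1, 1, 7, 1], giving D = diag(1, 1, 1, 1, 1, 1, 7, 1) and L = D - A. Computing the eigenvalues of L and sorting gives [0, 1, 1, 1, 1, 1, 1, 8]. The Fiedler value lambda_2 = 1 is strictly positive, so the graph is connected. The eigenvalues sum to 14, which equals trace(L) = 2|E|.

1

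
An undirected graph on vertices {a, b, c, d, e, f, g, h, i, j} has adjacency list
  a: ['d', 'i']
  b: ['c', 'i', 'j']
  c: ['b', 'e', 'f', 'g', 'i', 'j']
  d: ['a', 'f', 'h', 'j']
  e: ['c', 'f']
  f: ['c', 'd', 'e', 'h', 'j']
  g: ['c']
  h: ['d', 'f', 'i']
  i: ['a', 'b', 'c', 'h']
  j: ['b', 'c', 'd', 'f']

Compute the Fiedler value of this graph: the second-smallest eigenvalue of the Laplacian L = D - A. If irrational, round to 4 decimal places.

0.8693

Each diagonal entry of L is the vertex degree and each off-diagonal entry is -1 where an edge is present, 0 otherwise; in the order [a, b, c, d, e, f, g, h, i, j] the diagonal is [2, 3, 6, 4, 2, 5, 1, 3, 4, 4]. The smallest Laplacian eigenvalue is always 0. The next one, lambda_2 = 0.8693, measures how hard the graph is to disconnect: larger values mean better connectivity. The eigenvalues sum to 34, which equals trace(L) = 2|E|.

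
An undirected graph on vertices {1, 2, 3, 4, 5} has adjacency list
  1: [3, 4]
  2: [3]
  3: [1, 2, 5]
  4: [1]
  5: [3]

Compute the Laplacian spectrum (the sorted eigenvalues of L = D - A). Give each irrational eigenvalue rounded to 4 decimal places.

With the vertex order [1, 2, 3, 4, 5], the degrees are [2, 1, 3, 1, 1], giving D = diag(2, 1, 3, 1, 1) and L = D - A. L is symmetric positive semidefinite, so every eigenvalue is real and nonnegative. The single zero eigenvalue shows the graph is connected. The largest eigenvalue, 4.1701, is at most the vertex count 5.

[0, 0.5188, 1, 2.3111, 4.1701]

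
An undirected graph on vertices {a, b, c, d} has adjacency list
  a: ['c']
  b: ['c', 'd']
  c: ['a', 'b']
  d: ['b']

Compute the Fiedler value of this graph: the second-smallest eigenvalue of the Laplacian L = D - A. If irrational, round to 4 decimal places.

Reading degrees in the order [a, b, c, d] gives [1, 2, 2, 1]; set D = diag(1, 2, 2, 1) and form L = D - A. Computing the eigenvalues of L and sorting gives [0, 0.5858, 2, 3.4142]. The Fiedler value lambda_2 = 0.5858 is strictly positive, so the graph is connected.

0.5858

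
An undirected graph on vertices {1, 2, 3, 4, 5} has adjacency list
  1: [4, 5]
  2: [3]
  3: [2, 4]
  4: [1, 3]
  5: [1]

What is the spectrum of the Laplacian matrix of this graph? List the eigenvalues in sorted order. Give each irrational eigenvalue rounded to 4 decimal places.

[0, 0.3820, 1.3820, 2.6180, 3.6180]

With the vertex order [1, 2, 3, 4, 5], the degrees are [2, 1, 2, 2, 1], giving D = diag(2, 1, 2, 2, 1) and L = D - A. Since every row of L sums to 0, the all-ones vector is in the kernel and 0 is an eigenvalue. The eigenvalues sum to 8, which equals trace(L) = 2|E|.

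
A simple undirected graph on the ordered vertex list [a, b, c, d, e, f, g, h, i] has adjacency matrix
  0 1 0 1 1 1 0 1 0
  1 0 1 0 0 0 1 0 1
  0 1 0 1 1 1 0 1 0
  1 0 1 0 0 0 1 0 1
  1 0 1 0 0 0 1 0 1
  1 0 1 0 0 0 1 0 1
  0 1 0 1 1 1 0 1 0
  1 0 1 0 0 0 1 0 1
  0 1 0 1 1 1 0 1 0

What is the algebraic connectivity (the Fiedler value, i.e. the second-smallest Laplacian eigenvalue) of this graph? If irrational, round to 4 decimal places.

With the vertex order [a, b, c, d, e, f, g, h, i], the degrees are [5, 4, 5, 4, 4, 4, 5, 4, 5], giving D = diag(5, 4, 5, 4, 4, 4, 5, 4, 5) and L = D - A. The smallest Laplacian eigenvalue is always 0. The next one, lambda_2 = 4, measures how hard the graph is to disconnect: larger values mean better connectivity. The largest eigenvalue, 9, is at most the vertex count 9.

4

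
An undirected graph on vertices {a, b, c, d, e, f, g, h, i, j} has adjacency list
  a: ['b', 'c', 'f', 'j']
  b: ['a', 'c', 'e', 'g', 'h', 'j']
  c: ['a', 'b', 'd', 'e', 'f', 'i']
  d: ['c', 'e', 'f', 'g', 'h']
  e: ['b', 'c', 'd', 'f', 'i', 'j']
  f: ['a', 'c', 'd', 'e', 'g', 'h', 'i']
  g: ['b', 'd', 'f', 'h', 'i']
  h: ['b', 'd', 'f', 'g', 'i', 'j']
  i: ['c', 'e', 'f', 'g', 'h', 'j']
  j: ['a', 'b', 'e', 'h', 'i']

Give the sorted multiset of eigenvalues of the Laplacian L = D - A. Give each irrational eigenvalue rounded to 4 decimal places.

[0, 3.3446, 4.4528, 4.8751, 5.7575, 6, 6.8133, 7.4103, 8.2931, 9.0532]

With the vertex order [a, b, c, d, e, f, g, h, i, j], the degrees are [4, 6, 6, 5, 6, 7, 5, 6, 6, 5], giving D = diag(4, 6, 6, 5, 6, 7, 5, 6, 6, 5) and L = D - A. The multiplicity of 0 as a Laplacian eigenvalue equals the number of connected components. There is one zero in the spectrum, matching the 1 component.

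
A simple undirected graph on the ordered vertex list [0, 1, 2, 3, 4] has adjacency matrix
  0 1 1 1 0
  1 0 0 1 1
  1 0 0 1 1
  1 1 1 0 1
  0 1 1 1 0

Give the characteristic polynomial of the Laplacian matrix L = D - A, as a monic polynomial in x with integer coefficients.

x^5 - 16x^4 + 94x^3 - 240x^2 + 225x

Each diagonal entry of L is the vertex degree and each off-diagonal entry is -1 where an edge is present, 0 otherwise; in the order [0, 1, 2, 3, 4] the diagonal is [3, 3, 3, 4, 3]. Computing det(xI - L) by cofactor expansion (or equivalently via sum-over-permutations) gives x^5 - 16x^4 + 94x^3 - 240x^2 + 225x. Since p(0) = det(-L) = 0, x divides p(x). The eigenvalues sum to 16, which equals trace(L) = 2|E|.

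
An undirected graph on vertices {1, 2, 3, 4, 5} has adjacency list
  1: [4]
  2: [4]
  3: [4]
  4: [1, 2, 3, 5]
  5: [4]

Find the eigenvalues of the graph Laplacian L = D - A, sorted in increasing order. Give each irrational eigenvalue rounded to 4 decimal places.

[0, 1, 1, 1, 5]

Each diagonal entry of L is the vertex degree and each off-diagonal entry is -1 where an edge is present, 0 otherwise; in the order [1, 2, 3, 4, 5] the diagonal is [1, 1, 1, 4, 1]. The multiplicity of 0 as a Laplacian eigenvalue equals the number of connected components. The single zero eigenvalue shows the graph is connected. By the matrix-tree theorem the graph has (1/5) * product of the nonzero eigenvalues = 1 spanning tree. The largest eigenvalue, 5, is at most the vertex count 5.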